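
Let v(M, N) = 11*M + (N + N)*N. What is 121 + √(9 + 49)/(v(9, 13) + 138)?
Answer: 121 + √58/575 ≈ 121.01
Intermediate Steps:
v(M, N) = 2*N² + 11*M (v(M, N) = 11*M + (2*N)*N = 11*M + 2*N² = 2*N² + 11*M)
121 + √(9 + 49)/(v(9, 13) + 138) = 121 + √(9 + 49)/((2*13² + 11*9) + 138) = 121 + √58/((2*169 + 99) + 138) = 121 + √58/((338 + 99) + 138) = 121 + √58/(437 + 138) = 121 + √58/575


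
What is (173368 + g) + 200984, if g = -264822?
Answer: 109530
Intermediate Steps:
(173368 + g) + 200984 = (173368 - 264822) + 200984 = -91454 + 200984 = 109530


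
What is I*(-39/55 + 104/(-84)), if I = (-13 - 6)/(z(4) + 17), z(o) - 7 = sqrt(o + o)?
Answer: 42731/27335 - 42731*sqrt(2)/328020 ≈ 1.3790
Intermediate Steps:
z(o) = 7 + sqrt(2)*sqrt(o) (z(o) = 7 + sqrt(o + o) = 7 + sqrt(2*o) = 7 + sqrt(2)*sqrt(o))
I = -19/(24 + 2*sqrt(2)) (I = (-13 - 6)/((7 + sqrt(2)*sqrt(4)) + 17) = -19/((7 + sqrt(2)*2) + 17) = -19/((7 + 2*sqrt(2)) + 17) = -19/(24 + 2*sqrt(2)) ≈ -0.70820)
I*(-39/55 + 104/(-84)) = (-57/71 + 19*sqrt(2)/284)*(-39/55 + 104/(-84)) = (-57/71 + 19*sqrt(2)/284)*(-39*1/55 + 104*(-1/84)) = (-57/71 + 19*sqrt(2)/284)*(-39/55 - 26/21) = (-57/71 + 19*sqrt(2)/284)*(-2249/1155) = 42731/27335 - 42731*sqrt(2)/328020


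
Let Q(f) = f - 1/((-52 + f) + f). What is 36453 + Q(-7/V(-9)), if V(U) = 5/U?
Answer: 24431977/670 ≈ 36466.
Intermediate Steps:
Q(f) = f - 1/(-52 + 2*f)
36453 + Q(-7/V(-9)) = 36453 + (-½ + (-7/(5/(-9)))² - (-182)/(5/(-9)))/(-26 - 7/(5/(-9))) = 36453 + (-½ + (-7/(5*(-⅑)))² - (-182)/(5*(-⅑)))/(-26 - 7/(5*(-⅑))) = 36453 + (-½ + (-7/(-5/9))² - (-182)/(-5/9))/(-26 - 7/(-5/9)) = 36453 + (-½ + (-7*(-9/5))² - (-182)*(-9)/5)/(-26 - 7*(-9/5)) = 36453 + (-½ + (63/5)² - 26*63/5)/(-26 + 63/5) = 36453 + (-½ + 3969/25 - 1638/5)/(-67/5) = 36453 - 5/67*(-8467/50) = 36453 + 8467/670 = 24431977/670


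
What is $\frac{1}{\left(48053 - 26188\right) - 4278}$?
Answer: $\frac{1}{17587} \approx 5.686 \cdot 10^{-5}$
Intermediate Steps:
$\frac{1}{\left(48053 - 26188\right) - 4278} = \frac{1}{21865 - 4278} = \frac{1}{17587}$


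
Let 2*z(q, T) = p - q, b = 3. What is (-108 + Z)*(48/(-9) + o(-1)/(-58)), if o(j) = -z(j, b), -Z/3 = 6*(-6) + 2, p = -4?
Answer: 1865/58 ≈ 32.155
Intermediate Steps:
z(q, T) = -2 - q/2 (z(q, T) = (-4 - q)/2 = -2 - q/2)
Z = 102 (Z = -3*(6*(-6) + 2) = -3*(-36 + 2) = -3*(-34) = 102)
o(j) = 2 + j/2 (o(j) = -(-2 - j/2) = 2 + j/2)
(-108 + Z)*(48/(-9) + o(-1)/(-58)) = (-108 + 102)*(48/(-9) + (2 + (½)*(-1))/(-58)) = -6*(48*(-⅑) + (2 - ½)*(-1/58)) = -6*(-16/3 + (3/2)*(-1/58)) = -6*(-16/3 - 3/116) = -6*(-1865/348) = 1865/58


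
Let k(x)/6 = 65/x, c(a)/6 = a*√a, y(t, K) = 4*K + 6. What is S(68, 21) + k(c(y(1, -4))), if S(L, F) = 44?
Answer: 44 + 13*I*√10/20 ≈ 44.0 + 2.0555*I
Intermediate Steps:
y(t, K) = 6 + 4*K
c(a) = 6*a^(3/2) (c(a) = 6*(a*√a) = 6*a^(3/2))
k(x) = 390/x (k(x) = 6*(65/x) = 390/x)
S(68, 21) + k(c(y(1, -4))) = 44 + 390/((6*(6 + 4*(-4))^(3/2))) = 44 + 390/((6*(6 - 16)^(3/2))) = 44 + 390/((6*(-10)^(3/2))) = 44 + 390/((6*(-10*I*√10))) = 44 + 390/((-60*I*√10)) = 44 + 390*(I*√10/600) = 44 + 13*I*√10/20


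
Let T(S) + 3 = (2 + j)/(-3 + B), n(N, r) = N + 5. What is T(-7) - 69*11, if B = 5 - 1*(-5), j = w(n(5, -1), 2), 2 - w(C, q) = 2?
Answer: -5332/7 ≈ -761.71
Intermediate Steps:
n(N, r) = 5 + N
w(C, q) = 0 (w(C, q) = 2 - 1*2 = 2 - 2 = 0)
j = 0
B = 10 (B = 5 + 5 = 10)
T(S) = -19/7 (T(S) = -3 + (2 + 0)/(-3 + 10) = -3 + 2/7 = -19/7)
T(-7) - 69*11 = -19/7 - 69*11 = -19/7 - 759 = -5332/7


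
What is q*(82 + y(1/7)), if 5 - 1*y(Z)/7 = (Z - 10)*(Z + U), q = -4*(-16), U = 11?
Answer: 396864/7 ≈ 56695.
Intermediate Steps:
q = 64
y(Z) = 35 - 7*(-10 + Z)*(11 + Z) (y(Z) = 35 - 7*(Z - 10)*(Z + 11) = 35 - 7*(-10 + Z)*(11 + Z))
q*(82 + y(1/7)) = 64*(82 + (805 - 7/7 - 7*(1/7)²)) = 64*(82 + (805 - 7*⅐ - 7*(⅐)²)) = 64*(82 + (805 - 1 - 7*1/49)) = 64*(82 + (805 - 1 - ⅐)) = 64*(82 + 5627/7) = 64*(6201/7) = 396864/7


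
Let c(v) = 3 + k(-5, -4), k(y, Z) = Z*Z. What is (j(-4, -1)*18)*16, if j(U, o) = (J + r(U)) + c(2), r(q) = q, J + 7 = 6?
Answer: 4032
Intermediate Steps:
J = -1 (J = -7 + 6 = -1)
k(y, Z) = Z²
c(v) = 19 (c(v) = 3 + (-4)² = 3 + 16 = 19)
j(U, o) = 18 + U (j(U, o) = (-1 + U) + 19 = 18 + U)
(j(-4, -1)*18)*16 = ((18 - 4)*18)*16 = (14*18)*16 = 252*16 = 4032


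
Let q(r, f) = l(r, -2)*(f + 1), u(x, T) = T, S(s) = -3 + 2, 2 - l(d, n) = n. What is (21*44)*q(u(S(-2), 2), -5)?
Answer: -14784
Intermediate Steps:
l(d, n) = 2 - n
S(s) = -1
q(r, f) = 4 + 4*f (q(r, f) = (2 - 1*(-2))*(f + 1) = (2 + 2)*(1 + f) = 4*(1 + f) = 4 + 4*f)
(21*44)*q(u(S(-2), 2), -5) = (21*44)*(4 + 4*(-5)) = 924*(4 - 20) = 924*(-16) = -14784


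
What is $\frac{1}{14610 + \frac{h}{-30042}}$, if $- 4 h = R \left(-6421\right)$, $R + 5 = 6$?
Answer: $\frac{120168}{1755648059} \approx 6.8447 \cdot 10^{-5}$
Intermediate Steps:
$R = 1$ ($R = -5 + 6 = 1$)
$h = \frac{6421}{4}$ ($h = - \frac{1 \left(-6421\right)}{4} = \left(- \frac{1}{4}\right) \left(-6421\right) = \frac{6421}{4} \approx 1605.3$)
$\frac{1}{14610 + \frac{h}{-30042}} = \frac{1}{14610 + \frac{6421}{4 \left(-30042\right)}} = \frac{1}{14610 + \frac{6421}{4} \left(- \frac{1}{30042}\right)} = \frac{1}{14610 - \frac{6421}{120168}} = \frac{1}{\frac{1755648059}{120168}} = \frac{120168}{1755648059}$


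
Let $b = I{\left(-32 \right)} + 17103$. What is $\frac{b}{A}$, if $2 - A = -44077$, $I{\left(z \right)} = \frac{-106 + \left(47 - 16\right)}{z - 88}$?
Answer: $\frac{19547}{50376} \approx 0.38802$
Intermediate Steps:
$I{\left(z \right)} = - \frac{75}{-88 + z}$ ($I{\left(z \right)} = \frac{-106 + \left(47 - 16\right)}{-88 + z} = \frac{-106 + 31}{-88 + z} = - \frac{75}{-88 + z}$)
$A = 44079$ ($A = 2 - -44077 = 2 + 44077 = 44079$)
$b = \frac{136829}{8}$ ($b = - \frac{75}{-88 - 32} + 17103 = - \frac{75}{-120} + 17103 = \left(-75\right) \left(- \frac{1}{120}\right) + 17103 = \frac{5}{8} + 17103 = \frac{136829}{8} \approx 17104.0$)
$\frac{b}{A} = \frac{136829}{8 \cdot 44079} = \frac{136829}{8} \cdot \frac{1}{44079} = \frac{19547}{50376}$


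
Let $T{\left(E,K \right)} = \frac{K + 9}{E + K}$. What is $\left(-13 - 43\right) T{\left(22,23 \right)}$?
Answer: $- \frac{1792}{45} \approx -39.822$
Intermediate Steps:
$T{\left(E,K \right)} = \frac{9 + K}{E + K}$
$\left(-13 - 43\right) T{\left(22,23 \right)} = \left(-13 - 43\right) \frac{9 + 23}{22 + 23} = - 56 \cdot \frac{1}{45} \cdot 32 = \left(-56\right) \frac{32}{45} = - \frac{1792}{45}$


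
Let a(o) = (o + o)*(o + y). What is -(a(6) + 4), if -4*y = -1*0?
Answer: -76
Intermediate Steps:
y = 0 (y = -(-1)*0/4 = -¼*0 = 0)
a(o) = 2*o² (a(o) = (o + o)*(o + 0) = (2*o)*o = 2*o²)
-(a(6) + 4) = -(2*6² + 4) = -(2*36 + 4) = -(72 + 4) = -1*76 = -76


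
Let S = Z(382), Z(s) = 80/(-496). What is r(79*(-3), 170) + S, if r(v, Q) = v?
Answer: -7352/31 ≈ -237.16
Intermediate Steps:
Z(s) = -5/31 (Z(s) = 80*(-1/496) = -5/31)
S = -5/31 ≈ -0.16129
r(79*(-3), 170) + S = 79*(-3) - 5/31 = -237 - 5/31 = -7352/31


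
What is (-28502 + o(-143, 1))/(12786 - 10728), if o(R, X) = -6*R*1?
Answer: -13822/1029 ≈ -13.432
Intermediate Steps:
o(R, X) = -6*R
(-28502 + o(-143, 1))/(12786 - 10728) = (-28502 - 6*(-143))/(12786 - 10728) = (-28502 + 858)/2058 = -27644*1/2058 = -13822/1029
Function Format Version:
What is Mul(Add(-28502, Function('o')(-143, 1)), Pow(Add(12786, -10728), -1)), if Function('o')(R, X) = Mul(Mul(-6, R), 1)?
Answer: Rational(-13822, 1029) ≈ -13.432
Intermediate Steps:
Function('o')(R, X) = Mul(-6, R)
Mul(Add(-28502, Function('o')(-143, 1)), Pow(Add(12786, -10728), -1)) = Mul(Add(-28502, Mul(-6, -143)), Pow(Add(12786, -10728), -1)) = Mul(Add(-28502, 858), Pow(2058, -1)) = Mul(-27644, Rational(1, 2058)) = Rational(-13822, 1029)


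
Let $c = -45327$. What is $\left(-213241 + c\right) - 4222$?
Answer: $-262790$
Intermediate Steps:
$\left(-213241 + c\right) - 4222 = \left(-213241 - 45327\right) - 4222 = -258568 - 4222 = -262790$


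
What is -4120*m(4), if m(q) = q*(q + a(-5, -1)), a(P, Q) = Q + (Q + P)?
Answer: 49440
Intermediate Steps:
a(P, Q) = P + 2*Q (a(P, Q) = Q + (P + Q) = P + 2*Q)
m(q) = q*(-7 + q) (m(q) = q*(q + (-5 + 2*(-1))) = q*(q + (-5 - 2)) = q*(q - 7) = q*(-7 + q))
-4120*m(4) = -16480*(-7 + 4) = -16480*(-3) = -4120*(-12) = 49440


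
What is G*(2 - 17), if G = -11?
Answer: 165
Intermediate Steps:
G*(2 - 17) = -11*(2 - 17) = -11*(-15) = 165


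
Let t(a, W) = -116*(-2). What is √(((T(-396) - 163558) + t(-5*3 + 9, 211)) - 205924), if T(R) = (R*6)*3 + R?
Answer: I*√376774 ≈ 613.82*I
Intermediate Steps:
t(a, W) = 232
T(R) = 19*R (T(R) = (6*R)*3 + R = 18*R + R = 19*R)
√(((T(-396) - 163558) + t(-5*3 + 9, 211)) - 205924) = √(((19*(-396) - 163558) + 232) - 205924) = √(((-7524 - 163558) + 232) - 205924) = √((-171082 + 232) - 205924) = √(-170850 - 205924) = √(-376774) = I*√376774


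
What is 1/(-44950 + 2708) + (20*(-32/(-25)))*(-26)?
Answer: -140581381/211210 ≈ -665.60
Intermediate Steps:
1/(-44950 + 2708) + (20*(-32/(-25)))*(-26) = 1/(-42242) + (20*(-32*(-1/25)))*(-26) = -1/42242 + (20*(32/25))*(-26) = -1/42242 + (128/5)*(-26) = -1/42242 - 3328/5 = -140581381/211210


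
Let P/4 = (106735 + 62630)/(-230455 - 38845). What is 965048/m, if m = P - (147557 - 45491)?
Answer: -12994371320/1374352563 ≈ -9.4549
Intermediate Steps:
P = -33873/13465 (P = 4*((106735 + 62630)/(-230455 - 38845)) = 4*(169365/(-269300)) = 4*(169365*(-1/269300)) = 4*(-33873/53860) = -33873/13465 ≈ -2.5156)
m = -1374352563/13465 (m = -33873/13465 - (147557 - 45491) = -33873/13465 - 1*102066 = -33873/13465 - 102066 = -1374352563/13465 ≈ -1.0207e+5)
965048/m = 965048/(-1374352563/13465) = 965048*(-13465/1374352563) = -12994371320/1374352563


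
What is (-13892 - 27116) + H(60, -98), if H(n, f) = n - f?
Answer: -40850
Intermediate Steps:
(-13892 - 27116) + H(60, -98) = (-13892 - 27116) + (60 - 1*(-98)) = -41008 + (60 + 98) = -41008 + 158 = -40850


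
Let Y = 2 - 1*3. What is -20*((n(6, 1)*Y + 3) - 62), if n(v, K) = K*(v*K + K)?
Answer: 1320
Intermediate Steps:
n(v, K) = K*(K + K*v) (n(v, K) = K*(K*v + K) = K*(K + K*v))
Y = -1 (Y = 2 - 3 = -1)
-20*((n(6, 1)*Y + 3) - 62) = -20*(((1**2*(1 + 6))*(-1) + 3) - 62) = -20*(((1*7)*(-1) + 3) - 62) = -20*((7*(-1) + 3) - 62) = -20*((-7 + 3) - 62) = -20*(-4 - 62) = -20*(-66) = 1320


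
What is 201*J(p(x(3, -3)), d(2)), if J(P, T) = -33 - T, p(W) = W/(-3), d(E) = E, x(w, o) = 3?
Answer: -7035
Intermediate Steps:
p(W) = -W/3 (p(W) = W*(-⅓) = -W/3)
201*J(p(x(3, -3)), d(2)) = 201*(-33 - 1*2) = 201*(-33 - 2) = 201*(-35) = -7035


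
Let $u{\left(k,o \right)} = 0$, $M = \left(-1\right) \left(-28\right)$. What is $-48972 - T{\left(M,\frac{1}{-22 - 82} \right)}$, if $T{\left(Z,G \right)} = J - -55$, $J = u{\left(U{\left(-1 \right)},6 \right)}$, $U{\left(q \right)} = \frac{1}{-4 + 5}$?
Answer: $-49027$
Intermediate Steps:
$M = 28$
$U{\left(q \right)} = 1$ ($U{\left(q \right)} = 1^{-1} = 1$)
$J = 0$
$T{\left(Z,G \right)} = 55$ ($T{\left(Z,G \right)} = 0 - -55 = 0 + 55 = 55$)
$-48972 - T{\left(M,\frac{1}{-22 - 82} \right)} = -48972 - 55 = -49027$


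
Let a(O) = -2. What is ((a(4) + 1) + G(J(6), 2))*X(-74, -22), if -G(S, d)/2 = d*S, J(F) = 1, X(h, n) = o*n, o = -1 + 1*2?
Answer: 110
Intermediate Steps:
o = 1 (o = -1 + 2 = 1)
X(h, n) = n (X(h, n) = 1*n = n)
G(S, d) = -2*S*d (G(S, d) = -2*d*S = -2*S*d)
((a(4) + 1) + G(J(6), 2))*X(-74, -22) = ((-2 + 1) - 2*1*2)*(-22) = (-1 - 4)*(-22) = -5*(-22) = 110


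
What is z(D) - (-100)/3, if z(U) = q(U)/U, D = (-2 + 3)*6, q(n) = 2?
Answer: 101/3 ≈ 33.667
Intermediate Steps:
D = 6 (D = 1*6 = 6)
z(U) = 2/U
z(D) - (-100)/3 = 2/6 - (-100)/3 = 2*(1/6) - (-100)/3 = 1/3 - 10*(-10/3) = 1/3 + 100/3 = 101/3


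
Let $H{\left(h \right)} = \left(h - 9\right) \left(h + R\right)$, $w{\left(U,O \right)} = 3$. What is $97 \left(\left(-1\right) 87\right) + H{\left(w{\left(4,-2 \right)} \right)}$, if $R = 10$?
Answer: $-8517$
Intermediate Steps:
$H{\left(h \right)} = \left(-9 + h\right) \left(10 + h\right)$ ($H{\left(h \right)} = \left(h - 9\right) \left(h + 10\right) = \left(-9 + h\right) \left(10 + h\right)$)
$97 \left(\left(-1\right) 87\right) + H{\left(w{\left(4,-2 \right)} \right)} = 97 \left(\left(-1\right) 87\right) + \left(-90 + 3 + 3^{2}\right) = 97 \left(-87\right) + \left(-90 + 3 + 9\right) = -8439 - 78 = -8517$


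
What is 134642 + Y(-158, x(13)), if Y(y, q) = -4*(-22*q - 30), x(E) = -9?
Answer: 133970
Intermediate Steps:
Y(y, q) = 120 + 88*q (Y(y, q) = -4*(-30 - 22*q) = 120 + 88*q)
134642 + Y(-158, x(13)) = 134642 + (120 + 88*(-9)) = 134642 + (120 - 792) = 134642 - 672 = 133970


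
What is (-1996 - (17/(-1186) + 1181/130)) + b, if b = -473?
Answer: -95517219/38545 ≈ -2478.1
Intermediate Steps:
(-1996 - (17/(-1186) + 1181/130)) + b = (-1996 - (17/(-1186) + 1181/130)) - 473 = (-1996 - (17*(-1/1186) + 1181*(1/130))) - 473 = (-1996 - (-17/1186 + 1181/130)) - 473 = (-1996 - 1*349614/38545) - 473 = (-1996 - 349614/38545) - 473 = -77285434/38545 - 473 = -95517219/38545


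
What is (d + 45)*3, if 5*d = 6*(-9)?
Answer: 513/5 ≈ 102.60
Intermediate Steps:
d = -54/5 (d = (6*(-9))/5 = (⅕)*(-54) = -54/5 ≈ -10.800)
(d + 45)*3 = (-54/5 + 45)*3 = (171/5)*3 = 513/5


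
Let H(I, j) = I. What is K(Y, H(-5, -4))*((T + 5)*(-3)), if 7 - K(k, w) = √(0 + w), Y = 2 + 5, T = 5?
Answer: -210 + 30*I*√5 ≈ -210.0 + 67.082*I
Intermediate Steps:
Y = 7
K(k, w) = 7 - √w (K(k, w) = 7 - √(0 + w) = 7 - √w)
K(Y, H(-5, -4))*((T + 5)*(-3)) = (7 - √(-5))*((5 + 5)*(-3)) = (7 - I*√5)*(10*(-3)) = (7 - I*√5)*(-30) = -210 + 30*I*√5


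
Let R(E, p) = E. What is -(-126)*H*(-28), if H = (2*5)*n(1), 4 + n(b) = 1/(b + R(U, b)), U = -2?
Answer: 176400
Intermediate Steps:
n(b) = -4 + 1/(-2 + b) (n(b) = -4 + 1/(b - 2) = -4 + 1/(-2 + b))
H = -50 (H = (2*5)*((9 - 4*1)/(-2 + 1)) = 10*((9 - 4)/(-1)) = 10*(-1*5) = 10*(-5) = -50)
-(-126)*H*(-28) = -(-126)*(-50)*(-28) = -21*300*(-28) = -6300*(-28) = 176400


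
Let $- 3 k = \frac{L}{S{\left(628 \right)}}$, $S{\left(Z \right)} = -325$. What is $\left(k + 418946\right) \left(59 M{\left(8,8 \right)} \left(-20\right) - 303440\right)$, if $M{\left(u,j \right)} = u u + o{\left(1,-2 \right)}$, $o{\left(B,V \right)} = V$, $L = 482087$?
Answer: $- \frac{6160489638968}{39} \approx -1.5796 \cdot 10^{11}$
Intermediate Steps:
$M{\left(u,j \right)} = -2 + u^{2}$ ($M{\left(u,j \right)} = u u - 2 = u^{2} - 2 = -2 + u^{2}$)
$k = \frac{482087}{975}$ ($k = - \frac{482087 \frac{1}{-325}}{3} = - \frac{482087 \left(- \frac{1}{325}\right)}{3} = \left(- \frac{1}{3}\right) \left(- \frac{482087}{325}\right) = \frac{482087}{975} \approx 494.45$)
$\left(k + 418946\right) \left(59 M{\left(8,8 \right)} \left(-20\right) - 303440\right) = \left(\frac{482087}{975} + 418946\right) \left(59 \left(-2 + 8^{2}\right) \left(-20\right) - 303440\right) = \frac{408954437 \left(59 \left(-2 + 64\right) \left(-20\right) - 303440\right)}{975} = \frac{408954437 \left(59 \cdot 62 \left(-20\right) - 303440\right)}{975} = \frac{408954437 \left(3658 \left(-20\right) - 303440\right)}{975} = \frac{408954437 \left(-73160 - 303440\right)}{975} = \frac{408954437}{975} \left(-376600\right) = - \frac{6160489638968}{39}$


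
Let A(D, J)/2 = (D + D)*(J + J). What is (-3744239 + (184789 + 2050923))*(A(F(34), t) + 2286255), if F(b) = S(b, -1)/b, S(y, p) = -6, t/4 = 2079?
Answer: -58329837885777/17 ≈ -3.4312e+12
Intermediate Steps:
t = 8316 (t = 4*2079 = 8316)
F(b) = -6/b
A(D, J) = 8*D*J (A(D, J) = 2*((D + D)*(J + J)) = 2*((2*D)*(2*J)) = 2*(4*D*J) = 8*D*J)
(-3744239 + (184789 + 2050923))*(A(F(34), t) + 2286255) = (-3744239 + (184789 + 2050923))*(8*(-6/34)*8316 + 2286255) = (-3744239 + 2235712)*(8*(-6*1/34)*8316 + 2286255) = -1508527*(8*(-3/17)*8316 + 2286255) = -1508527*(-199584/17 + 2286255) = -1508527*38666751/17 = -58329837885777/17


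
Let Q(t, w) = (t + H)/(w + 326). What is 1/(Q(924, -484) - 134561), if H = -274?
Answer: -79/10630644 ≈ -7.4313e-6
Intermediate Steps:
Q(t, w) = (-274 + t)/(326 + w) (Q(t, w) = (t - 274)/(w + 326) = (-274 + t)/(326 + w))
1/(Q(924, -484) - 134561) = 1/((-274 + 924)/(326 - 484) - 134561) = 1/(650/(-158) - 134561) = 1/(-1/158*650 - 134561) = 1/(-325/79 - 134561) = 1/(-10630644/79) = -79/10630644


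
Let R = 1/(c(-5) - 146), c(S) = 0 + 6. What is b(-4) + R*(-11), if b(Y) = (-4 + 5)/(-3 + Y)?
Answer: -9/140 ≈ -0.064286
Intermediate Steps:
c(S) = 6
b(Y) = 1/(-3 + Y)
R = -1/140 (R = 1/(6 - 146) = 1/(-140) = -1/140 ≈ -0.0071429)
b(-4) + R*(-11) = 1/(-3 - 4) - 1/140*(-11) = 1/(-7) + 11/140 = -⅐ + 11/140 = -9/140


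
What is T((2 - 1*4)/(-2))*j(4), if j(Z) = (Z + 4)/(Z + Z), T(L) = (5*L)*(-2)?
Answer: -10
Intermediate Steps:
T(L) = -10*L
j(Z) = (4 + Z)/(2*Z) (j(Z) = (4 + Z)/((2*Z)) = (4 + Z)*(1/(2*Z)) = (4 + Z)/(2*Z))
T((2 - 1*4)/(-2))*j(4) = (-10*(2 - 1*4)/(-2))*((½)*(4 + 4)/4) = (-10*(2 - 4)*(-1)/2)*((½)*(¼)*8) = -(-20)*(-1)/2*1 = -10*1*1 = -10*1 = -10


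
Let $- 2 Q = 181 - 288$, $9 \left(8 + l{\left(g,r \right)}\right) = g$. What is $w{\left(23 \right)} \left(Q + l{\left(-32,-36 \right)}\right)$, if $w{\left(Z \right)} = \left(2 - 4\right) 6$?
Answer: $- \frac{1510}{3} \approx -503.33$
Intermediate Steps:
$w{\left(Z \right)} = -12$ ($w{\left(Z \right)} = \left(-2\right) 6 = -12$)
$l{\left(g,r \right)} = -8 + \frac{g}{9}$
$Q = \frac{107}{2}$ ($Q = - \frac{181 - 288}{2} = \left(- \frac{1}{2}\right) \left(-107\right) = \frac{107}{2} \approx 53.5$)
$w{\left(23 \right)} \left(Q + l{\left(-32,-36 \right)}\right) = - 12 \left(\frac{107}{2} + \left(-8 + \frac{1}{9} \left(-32\right)\right)\right) = - 12 \left(\frac{107}{2} - \frac{104}{9}\right) = \left(-12\right) \frac{755}{18} = - \frac{1510}{3}$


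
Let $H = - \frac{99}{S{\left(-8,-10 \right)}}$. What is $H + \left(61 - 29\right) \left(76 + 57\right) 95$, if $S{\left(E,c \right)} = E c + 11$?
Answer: $\frac{36793021}{91} \approx 4.0432 \cdot 10^{5}$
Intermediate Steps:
$S{\left(E,c \right)} = 11 + E c$
$H = - \frac{99}{91}$ ($H = - \frac{99}{11 - -80} = - \frac{99}{11 + 80} = - \frac{99}{91} \approx -1.0879$)
$H + \left(61 - 29\right) \left(76 + 57\right) 95 = - \frac{99}{91} + \left(61 - 29\right) \left(76 + 57\right) 95 = - \frac{99}{91} + 32 \cdot 133 \cdot 95 = - \frac{99}{91} + 4256 \cdot 95 = - \frac{99}{91} + 404320 = \frac{36793021}{91}$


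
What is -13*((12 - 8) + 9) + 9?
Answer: -160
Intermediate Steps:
-13*((12 - 8) + 9) + 9 = -13*(4 + 9) + 9 = -13*13 + 9 = -169 + 9 = -160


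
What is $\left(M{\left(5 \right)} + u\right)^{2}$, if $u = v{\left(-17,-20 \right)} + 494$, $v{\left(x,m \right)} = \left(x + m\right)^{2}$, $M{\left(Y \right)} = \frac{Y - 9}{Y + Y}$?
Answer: $\frac{86731969}{25} \approx 3.4693 \cdot 10^{6}$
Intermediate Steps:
$M{\left(Y \right)} = \frac{-9 + Y}{2 Y}$
$v{\left(x,m \right)} = \left(m + x\right)^{2}$
$u = 1863$ ($u = \left(-20 - 17\right)^{2} + 494 = \left(-37\right)^{2} + 494 = 1369 + 494 = 1863$)
$\left(M{\left(5 \right)} + u\right)^{2} = \left(\frac{-9 + 5}{2 \cdot 5} + 1863\right)^{2} = \left(\frac{1}{2} \cdot \frac{1}{5} \left(-4\right) + 1863\right)^{2} = \left(- \frac{2}{5} + 1863\right)^{2} = \left(\frac{9313}{5}\right)^{2} = \frac{86731969}{25}$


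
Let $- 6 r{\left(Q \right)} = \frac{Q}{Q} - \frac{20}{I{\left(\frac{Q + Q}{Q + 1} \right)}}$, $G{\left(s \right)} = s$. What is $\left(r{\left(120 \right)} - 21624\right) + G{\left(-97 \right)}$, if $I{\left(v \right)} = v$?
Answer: $- \frac{1563803}{72} \approx -21720.0$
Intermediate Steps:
$r{\left(Q \right)} = - \frac{1}{6} + \frac{5 \left(1 + Q\right)}{3 Q}$ ($r{\left(Q \right)} = - \frac{\frac{Q}{Q} - \frac{20}{\left(Q + Q\right) \frac{1}{Q + 1}}}{6} = - \frac{1 - \frac{20}{2 Q \frac{1}{1 + Q}}}{6} = - \frac{1 - 20 \frac{1 + Q}{2 Q}}{6} = - \frac{1 - \frac{10 \left(1 + Q\right)}{Q}}{6} = - \frac{1}{6} + \frac{5 \left(1 + Q\right)}{3 Q}$)
$\left(r{\left(120 \right)} - 21624\right) + G{\left(-97 \right)} = \left(\frac{10 + 9 \cdot 120}{6 \cdot 120} - 21624\right) - 97 = \left(\frac{1}{6} \cdot \frac{1}{120} \left(10 + 1080\right) - 21624\right) - 97 = \left(\frac{1}{6} \cdot \frac{1}{120} \cdot 1090 - 21624\right) - 97 = \left(\frac{109}{72} - 21624\right) - 97 = - \frac{1556819}{72} - 97 = - \frac{1563803}{72}$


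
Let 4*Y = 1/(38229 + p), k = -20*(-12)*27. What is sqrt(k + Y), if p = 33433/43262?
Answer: sqrt(70900878715530886163042)/3307792862 ≈ 80.498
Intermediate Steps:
p = 33433/43262 (p = 33433*(1/43262) = 33433/43262 ≈ 0.77280)
k = 6480 (k = 240*27 = 6480)
Y = 21631/3307792862 (Y = 1/(4*(38229 + 33433/43262)) = 1/(4*(1653896431/43262)) = (1/4)*(43262/1653896431) = 21631/3307792862 ≈ 6.5394e-6)
sqrt(k + Y) = sqrt(6480 + 21631/3307792862) = sqrt(21434497767391/3307792862) = sqrt(70900878715530886163042)/3307792862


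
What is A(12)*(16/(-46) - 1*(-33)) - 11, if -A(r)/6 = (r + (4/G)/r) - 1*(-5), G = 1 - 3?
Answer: -76104/23 ≈ -3308.9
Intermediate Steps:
G = -2
A(r) = -30 - 6*r + 12/r (A(r) = -6*((r + (4/(-2))/r) - 1*(-5)) = -6*((r + (4*(-½))/r) + 5) = -6*((r - 2/r) + 5) = -6*(5 + r - 2/r) = -30 - 6*r + 12/r)
A(12)*(16/(-46) - 1*(-33)) - 11 = (-30 - 6*12 + 12/12)*(16/(-46) - 1*(-33)) - 11 = (-30 - 72 + 12*(1/12))*(16*(-1/46) + 33) - 11 = (-30 - 72 + 1)*(-8/23 + 33) - 11 = -101*751/23 - 11 = -75851/23 - 11 = -76104/23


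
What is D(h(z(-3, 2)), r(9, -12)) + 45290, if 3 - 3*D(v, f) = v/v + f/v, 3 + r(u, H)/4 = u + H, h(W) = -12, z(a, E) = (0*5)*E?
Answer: 45290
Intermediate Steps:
z(a, E) = 0 (z(a, E) = 0*E = 0)
r(u, H) = -12 + 4*H + 4*u (r(u, H) = -12 + 4*(u + H) = -12 + 4*(H + u) = -12 + (4*H + 4*u) = -12 + 4*H + 4*u)
D(v, f) = ⅔ - f/(3*v) (D(v, f) = 1 - (v/v + f/v)/3 = 1 - (1 + f/v)/3 = 1 + (-⅓ - f/(3*v)) = ⅔ - f/(3*v))
D(h(z(-3, 2)), r(9, -12)) + 45290 = (⅓)*(-(-12 + 4*(-12) + 4*9) + 2*(-12))/(-12) + 45290 = (⅓)*(-1/12)*(-(-12 - 48 + 36) - 24) + 45290 = (⅓)*(-1/12)*(-1*(-24) - 24) + 45290 = (⅓)*(-1/12)*(24 - 24) + 45290 = (⅓)*(-1/12)*0 + 45290 = 0 + 45290 = 45290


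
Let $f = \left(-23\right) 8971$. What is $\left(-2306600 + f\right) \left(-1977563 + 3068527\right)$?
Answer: $-2741519437412$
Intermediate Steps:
$f = -206333$
$\left(-2306600 + f\right) \left(-1977563 + 3068527\right) = \left(-2306600 - 206333\right) \left(-1977563 + 3068527\right) = \left(-2512933\right) 1090964 = -2741519437412$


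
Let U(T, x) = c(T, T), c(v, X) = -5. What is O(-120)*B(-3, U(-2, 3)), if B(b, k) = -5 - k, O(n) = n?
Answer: 0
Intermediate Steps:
U(T, x) = -5
O(-120)*B(-3, U(-2, 3)) = -120*(-5 - 1*(-5)) = -120*(-5 + 5) = -120*0 = 0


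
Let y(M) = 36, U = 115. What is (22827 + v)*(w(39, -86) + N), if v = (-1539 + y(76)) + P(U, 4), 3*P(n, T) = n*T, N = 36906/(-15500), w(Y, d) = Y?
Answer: 3047601384/3875 ≈ 7.8648e+5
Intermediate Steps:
N = -18453/7750 (N = 36906*(-1/15500) = -18453/7750 ≈ -2.3810)
P(n, T) = T*n/3 (P(n, T) = (n*T)/3 = (T*n)/3 = T*n/3)
v = -4049/3 (v = (-1539 + 36) + (1/3)*4*115 = -1503 + 460/3 = -4049/3 ≈ -1349.7)
(22827 + v)*(w(39, -86) + N) = (22827 - 4049/3)*(39 - 18453/7750) = (64432/3)*(283797/7750) = 3047601384/3875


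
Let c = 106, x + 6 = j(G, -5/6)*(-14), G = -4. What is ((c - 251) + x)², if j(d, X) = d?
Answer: 9025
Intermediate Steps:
x = 50 (x = -6 - 4*(-14) = -6 + 56 = 50)
((c - 251) + x)² = ((106 - 251) + 50)² = (-145 + 50)² = (-95)² = 9025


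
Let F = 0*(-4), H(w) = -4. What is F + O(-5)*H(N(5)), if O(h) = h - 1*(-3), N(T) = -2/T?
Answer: 8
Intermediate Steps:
F = 0
O(h) = 3 + h (O(h) = h + 3 = 3 + h)
F + O(-5)*H(N(5)) = 0 + (3 - 5)*(-4) = 0 - 2*(-4) = 0 + 8 = 8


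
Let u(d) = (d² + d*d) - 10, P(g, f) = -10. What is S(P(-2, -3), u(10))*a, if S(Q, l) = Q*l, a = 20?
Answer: -38000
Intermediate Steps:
u(d) = -10 + 2*d² (u(d) = (d² + d²) - 10 = 2*d² - 10 = -10 + 2*d²)
S(P(-2, -3), u(10))*a = -10*(-10 + 2*10²)*20 = -10*(-10 + 2*100)*20 = -10*(-10 + 200)*20 = -10*190*20 = -1900*20 = -38000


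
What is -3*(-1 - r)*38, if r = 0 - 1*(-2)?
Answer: 342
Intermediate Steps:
r = 2 (r = 0 + 2 = 2)
-3*(-1 - r)*38 = -3*(-1 - 1*2)*38 = -3*(-1 - 2)*38 = -3*(-3)*38 = 9*38 = 342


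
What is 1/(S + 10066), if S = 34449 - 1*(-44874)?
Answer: 1/89389 ≈ 1.1187e-5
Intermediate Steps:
S = 79323 (S = 34449 + 44874 = 79323)
1/(S + 10066) = 1/(79323 + 10066) = 1/89389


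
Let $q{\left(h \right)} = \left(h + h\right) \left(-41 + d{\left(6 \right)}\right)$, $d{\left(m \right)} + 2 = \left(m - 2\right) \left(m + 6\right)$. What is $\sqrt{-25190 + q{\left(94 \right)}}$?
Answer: $5 i \sqrt{970} \approx 155.72 i$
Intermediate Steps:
$d{\left(m \right)} = -2 + \left(-2 + m\right) \left(6 + m\right)$ ($d{\left(m \right)} = -2 + \left(m - 2\right) \left(m + 6\right) = -2 + \left(-2 + m\right) \left(6 + m\right)$)
$q{\left(h \right)} = 10 h$ ($q{\left(h \right)} = \left(h + h\right) \left(-41 + \left(-14 + 6^{2} + 4 \cdot 6\right)\right) = 2 h \left(-41 + \left(-14 + 36 + 24\right)\right) = 2 h \left(-41 + 46\right) = 2 h 5 = 10 h$)
$\sqrt{-25190 + q{\left(94 \right)}} = \sqrt{-25190 + 10 \cdot 94} = \sqrt{-25190 + 940} = \sqrt{-24250} = 5 i \sqrt{970}$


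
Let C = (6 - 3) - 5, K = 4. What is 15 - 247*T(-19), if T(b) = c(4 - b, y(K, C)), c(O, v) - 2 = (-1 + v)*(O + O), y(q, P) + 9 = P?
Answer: 135865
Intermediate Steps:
C = -2 (C = 3 - 5 = -2)
y(q, P) = -9 + P
c(O, v) = 2 + 2*O*(-1 + v) (c(O, v) = 2 + (-1 + v)*(O + O) = 2 + (-1 + v)*(2*O) = 2 + 2*O*(-1 + v))
T(b) = -94 + 24*b (T(b) = 2 - 2*(4 - b) + 2*(4 - b)*(-9 - 2) = 2 + (-8 + 2*b) + 2*(4 - b)*(-11) = 2 + (-8 + 2*b) + (-88 + 22*b) = -94 + 24*b)
15 - 247*T(-19) = 15 - 247*(-94 + 24*(-19)) = 15 - 247*(-94 - 456) = 15 - 247*(-550) = 15 + 135850 = 135865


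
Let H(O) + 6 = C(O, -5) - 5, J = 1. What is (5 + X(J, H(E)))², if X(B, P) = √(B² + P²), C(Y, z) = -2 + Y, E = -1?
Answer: (5 + √197)² ≈ 362.36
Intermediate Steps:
H(O) = -13 + O (H(O) = -6 + ((-2 + O) - 5) = -6 + (-7 + O) = -13 + O)
(5 + X(J, H(E)))² = (5 + √(1² + (-13 - 1)²))² = (5 + √(1 + (-14)²))² = (5 + √(1 + 196))² = (5 + √197)²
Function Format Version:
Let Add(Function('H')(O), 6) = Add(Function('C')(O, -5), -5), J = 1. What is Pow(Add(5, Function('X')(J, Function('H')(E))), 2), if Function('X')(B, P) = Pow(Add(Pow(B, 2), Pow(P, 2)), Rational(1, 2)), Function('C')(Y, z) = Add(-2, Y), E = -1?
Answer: Pow(Add(5, Pow(197, Rational(1, 2))), 2) ≈ 362.36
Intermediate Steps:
Function('H')(O) = Add(-13, O) (Function('H')(O) = Add(-6, Add(Add(-2, O), -5)) = Add(-6, Add(-7, O)) = Add(-13, O))
Pow(Add(5, Function('X')(J, Function('H')(E))), 2) = Pow(Add(5, Pow(Add(Pow(1, 2), Pow(Add(-13, -1), 2)), Rational(1, 2))), 2) = Pow(Add(5, Pow(Add(1, Pow(-14, 2)), Rational(1, 2))), 2) = Pow(Add(5, Pow(Add(1, 196), Rational(1, 2))), 2) = Pow(Add(5, Pow(197, Rational(1, 2))), 2)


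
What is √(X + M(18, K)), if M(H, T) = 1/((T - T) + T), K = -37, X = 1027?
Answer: 3*√156214/37 ≈ 32.046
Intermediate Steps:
M(H, T) = 1/T (M(H, T) = 1/(0 + T) = 1/T)
√(X + M(18, K)) = √(1027 + 1/(-37)) = √(1027 - 1/37) = √(37998/37) = 3*√156214/37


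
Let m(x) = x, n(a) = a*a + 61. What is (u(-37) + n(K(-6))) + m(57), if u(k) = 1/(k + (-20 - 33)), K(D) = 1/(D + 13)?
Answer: 520421/4410 ≈ 118.01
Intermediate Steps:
K(D) = 1/(13 + D)
n(a) = 61 + a² (n(a) = a² + 61 = 61 + a²)
u(k) = 1/(-53 + k) (u(k) = 1/(k - 53) = 1/(-53 + k))
(u(-37) + n(K(-6))) + m(57) = (1/(-53 - 37) + (61 + (1/(13 - 6))²)) + 57 = (1/(-90) + (61 + (1/7)²)) + 57 = (-1/90 + (61 + (⅐)²)) + 57 = (-1/90 + (61 + 1/49)) + 57 = (-1/90 + 2990/49) + 57 = 269051/4410 + 57 = 520421/4410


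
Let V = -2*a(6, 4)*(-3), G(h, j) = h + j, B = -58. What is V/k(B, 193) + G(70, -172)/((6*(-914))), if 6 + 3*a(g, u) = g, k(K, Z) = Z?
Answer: 17/914 ≈ 0.018600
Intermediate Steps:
a(g, u) = -2 + g/3
V = 0 (V = -2*(-2 + (1/3)*6)*(-3) = -2*(-2 + 2)*(-3) = -2*0*(-3) = 0*(-3) = 0)
V/k(B, 193) + G(70, -172)/((6*(-914))) = 0/193 + (70 - 172)/((6*(-914))) = 0*(1/193) - 102/(-5484) = 0 - 102*(-1/5484) = 0 + 17/914 = 17/914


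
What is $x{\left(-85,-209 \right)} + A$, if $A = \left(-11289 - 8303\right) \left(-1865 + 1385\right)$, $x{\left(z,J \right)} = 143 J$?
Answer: $9374273$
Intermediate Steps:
$A = 9404160$ ($A = \left(-19592\right) \left(-480\right) = 9404160$)
$x{\left(-85,-209 \right)} + A = 143 \left(-209\right) + 9404160 = -29887 + 9404160 = 9374273$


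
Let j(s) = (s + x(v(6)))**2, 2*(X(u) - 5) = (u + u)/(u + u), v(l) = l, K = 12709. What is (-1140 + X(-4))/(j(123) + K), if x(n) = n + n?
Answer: -2269/61868 ≈ -0.036675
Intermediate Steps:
x(n) = 2*n
X(u) = 11/2 (X(u) = 5 + ((u + u)/(u + u))/2 = 5 + ((2*u)/((2*u)))/2 = 5 + ((2*u)*(1/(2*u)))/2 = 5 + (1/2)*1 = 5 + 1/2 = 11/2)
j(s) = (12 + s)**2 (j(s) = (s + 2*6)**2 = (s + 12)**2 = (12 + s)**2)
(-1140 + X(-4))/(j(123) + K) = (-1140 + 11/2)/((12 + 123)**2 + 12709) = -2269/(2*(135**2 + 12709)) = -2269/(2*(18225 + 12709)) = -2269/2/30934 = -2269/2*1/30934 = -2269/61868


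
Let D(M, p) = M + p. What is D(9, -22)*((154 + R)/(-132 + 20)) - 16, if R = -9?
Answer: 93/112 ≈ 0.83036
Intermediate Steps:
D(9, -22)*((154 + R)/(-132 + 20)) - 16 = (9 - 22)*((154 - 9)/(-132 + 20)) - 16 = -1885/(-112) - 16 = -1885*(-1)/112 - 16 = -13*(-145/112) - 16 = 1885/112 - 16 = 93/112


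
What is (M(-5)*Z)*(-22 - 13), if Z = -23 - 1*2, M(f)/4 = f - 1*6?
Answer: -38500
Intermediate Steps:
M(f) = -24 + 4*f (M(f) = 4*(f - 1*6) = 4*(f - 6) = 4*(-6 + f) = -24 + 4*f)
Z = -25 (Z = -23 - 2 = -25)
(M(-5)*Z)*(-22 - 13) = ((-24 + 4*(-5))*(-25))*(-22 - 13) = ((-24 - 20)*(-25))*(-35) = -44*(-25)*(-35) = 1100*(-35) = -38500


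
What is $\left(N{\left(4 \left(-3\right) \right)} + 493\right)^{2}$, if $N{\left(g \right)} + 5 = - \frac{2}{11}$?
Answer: $\frac{28793956}{121} \approx 2.3797 \cdot 10^{5}$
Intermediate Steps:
$N{\left(g \right)} = - \frac{57}{11}$ ($N{\left(g \right)} = -5 - \frac{2}{11} = - \frac{57}{11}$)
$\left(N{\left(4 \left(-3\right) \right)} + 493\right)^{2} = \left(- \frac{57}{11} + 493\right)^{2} = \left(\frac{5366}{11}\right)^{2} = \frac{28793956}{121}$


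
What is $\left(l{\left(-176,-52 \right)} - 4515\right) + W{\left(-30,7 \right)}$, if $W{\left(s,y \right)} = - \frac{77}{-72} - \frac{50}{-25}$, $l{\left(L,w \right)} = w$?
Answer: $- \frac{328603}{72} \approx -4563.9$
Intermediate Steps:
$W{\left(s,y \right)} = \frac{221}{72}$ ($W{\left(s,y \right)} = \left(-77\right) \left(- \frac{1}{72}\right) - -2 = \frac{77}{72} + 2 = \frac{221}{72}$)
$\left(l{\left(-176,-52 \right)} - 4515\right) + W{\left(-30,7 \right)} = \left(-52 - 4515\right) + \frac{221}{72} = -4567 + \frac{221}{72} = - \frac{328603}{72}$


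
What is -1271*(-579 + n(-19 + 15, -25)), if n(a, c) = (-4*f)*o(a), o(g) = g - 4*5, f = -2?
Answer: 979941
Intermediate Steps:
o(g) = -20 + g (o(g) = g - 20 = -20 + g)
n(a, c) = -160 + 8*a (n(a, c) = (-4*(-2))*(-20 + a) = 8*(-20 + a) = -160 + 8*a)
-1271*(-579 + n(-19 + 15, -25)) = -1271*(-579 + (-160 + 8*(-19 + 15))) = -1271*(-579 + (-160 + 8*(-4))) = -1271*(-579 + (-160 - 32)) = -1271*(-579 - 192) = -1271*(-771) = 979941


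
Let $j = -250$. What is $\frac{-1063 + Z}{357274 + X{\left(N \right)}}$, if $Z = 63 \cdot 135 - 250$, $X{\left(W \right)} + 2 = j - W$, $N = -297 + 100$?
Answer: $\frac{7192}{357219} \approx 0.020133$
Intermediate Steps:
$N = -197$
$X{\left(W \right)} = -252 - W$ ($X{\left(W \right)} = -2 - \left(250 + W\right) = -252 - W$)
$Z = 8255$ ($Z = 8505 - 250 = 8255$)
$\frac{-1063 + Z}{357274 + X{\left(N \right)}} = \frac{-1063 + 8255}{357274 - 55} = \frac{7192}{357274 + \left(-252 + 197\right)} = \frac{7192}{357274 - 55} = \frac{7192}{357219}$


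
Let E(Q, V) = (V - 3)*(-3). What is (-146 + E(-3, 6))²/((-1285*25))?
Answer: -961/1285 ≈ -0.74786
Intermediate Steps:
E(Q, V) = 9 - 3*V (E(Q, V) = (-3 + V)*(-3) = 9 - 3*V)
(-146 + E(-3, 6))²/((-1285*25)) = (-146 + (9 - 3*6))²/((-1285*25)) = (-146 + (9 - 18))²/(-32125) = (-146 - 9)²*(-1/32125) = (-155)²*(-1/32125) = 24025*(-1/32125) = -961/1285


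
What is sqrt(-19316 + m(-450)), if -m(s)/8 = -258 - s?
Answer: 2*I*sqrt(5213) ≈ 144.4*I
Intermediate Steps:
m(s) = 2064 + 8*s (m(s) = -8*(-258 - s) = 2064 + 8*s)
sqrt(-19316 + m(-450)) = sqrt(-19316 + (2064 + 8*(-450))) = sqrt(-19316 + (2064 - 3600)) = sqrt(-19316 - 1536) = sqrt(-20852) = 2*I*sqrt(5213)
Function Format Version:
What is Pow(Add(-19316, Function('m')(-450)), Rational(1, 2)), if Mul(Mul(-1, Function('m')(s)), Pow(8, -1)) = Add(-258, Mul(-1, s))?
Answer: Mul(2, I, Pow(5213, Rational(1, 2))) ≈ Mul(144.40, I)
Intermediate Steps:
Function('m')(s) = Add(2064, Mul(8, s)) (Function('m')(s) = Mul(-8, Add(-258, Mul(-1, s))) = Add(2064, Mul(8, s)))
Pow(Add(-19316, Function('m')(-450)), Rational(1, 2)) = Pow(Add(-19316, Add(2064, Mul(8, -450))), Rational(1, 2)) = Pow(Add(-19316, Add(2064, -3600)), Rational(1, 2)) = Pow(Add(-19316, -1536), Rational(1, 2)) = Pow(-20852, Rational(1, 2)) = Mul(2, I, Pow(5213, Rational(1, 2)))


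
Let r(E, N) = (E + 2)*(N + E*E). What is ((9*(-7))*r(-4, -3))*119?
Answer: 194922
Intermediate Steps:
r(E, N) = (2 + E)*(N + E²)
((9*(-7))*r(-4, -3))*119 = ((9*(-7))*((-4)³ + 2*(-3) + 2*(-4)² - 4*(-3)))*119 = -63*(-64 - 6 + 2*16 + 12)*119 = -63*(-64 - 6 + 32 + 12)*119 = -63*(-26)*119 = 1638*119 = 194922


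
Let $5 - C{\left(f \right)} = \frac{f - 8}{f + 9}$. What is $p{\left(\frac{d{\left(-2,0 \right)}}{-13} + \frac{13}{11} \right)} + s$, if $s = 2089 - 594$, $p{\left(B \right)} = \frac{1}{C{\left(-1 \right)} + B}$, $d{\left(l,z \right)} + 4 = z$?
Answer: $\frac{13024089}{8711} \approx 1495.1$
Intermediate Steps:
$C{\left(f \right)} = 5 - \frac{-8 + f}{9 + f}$ ($C{\left(f \right)} = 5 - \frac{f - 8}{f + 9} = 5 - \frac{-8 + f}{9 + f}$)
$d{\left(l,z \right)} = -4 + z$
$p{\left(B \right)} = \frac{1}{\frac{49}{8} + B}$ ($p{\left(B \right)} = \frac{1}{\frac{53 + 4 \left(-1\right)}{9 - 1} + B} = \frac{1}{\frac{53 - 4}{8} + B} = \frac{1}{\frac{1}{8} \cdot 49 + B} = \frac{1}{\frac{49}{8} + B}$)
$s = 1495$
$p{\left(\frac{d{\left(-2,0 \right)}}{-13} + \frac{13}{11} \right)} + s = \frac{8}{49 + 8 \left(\frac{-4 + 0}{-13} + \frac{13}{11}\right)} + 1495 = \frac{8}{49 + 8 \left(\left(-4\right) \left(- \frac{1}{13}\right) + 13 \cdot \frac{1}{11}\right)} + 1495 = \frac{8}{49 + 8 \left(\frac{4}{13} + \frac{13}{11}\right)} + 1495 = \frac{8}{49 + 8 \cdot \frac{213}{143}} + 1495 = \frac{8}{49 + \frac{1704}{143}} + 1495 = \frac{8}{\frac{8711}{143}} + 1495 = 8 \cdot \frac{143}{8711} + 1495 = \frac{1144}{8711} + 1495 = \frac{13024089}{8711}$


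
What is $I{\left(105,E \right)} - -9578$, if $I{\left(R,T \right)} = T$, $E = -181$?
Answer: $9397$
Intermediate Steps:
$I{\left(105,E \right)} - -9578 = -181 - -9578 = -181 + 9578 = 9397$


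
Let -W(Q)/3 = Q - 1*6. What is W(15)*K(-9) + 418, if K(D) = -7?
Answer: 607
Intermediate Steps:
W(Q) = 18 - 3*Q (W(Q) = -3*(Q - 1*6) = -3*(Q - 6) = -3*(-6 + Q) = 18 - 3*Q)
W(15)*K(-9) + 418 = (18 - 3*15)*(-7) + 418 = (18 - 45)*(-7) + 418 = -27*(-7) + 418 = 189 + 418 = 607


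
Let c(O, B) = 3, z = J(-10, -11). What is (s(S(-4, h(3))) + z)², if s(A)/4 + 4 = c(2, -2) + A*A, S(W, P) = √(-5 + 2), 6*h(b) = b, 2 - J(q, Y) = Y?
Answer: 9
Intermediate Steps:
J(q, Y) = 2 - Y
z = 13 (z = 2 - 1*(-11) = 2 + 11 = 13)
h(b) = b/6
S(W, P) = I*√3 (S(W, P) = √(-3) = I*√3)
s(A) = -4 + 4*A² (s(A) = -16 + 4*(3 + A*A) = -16 + 4*(3 + A²) = -16 + (12 + 4*A²) = -4 + 4*A²)
(s(S(-4, h(3))) + z)² = ((-4 + 4*(I*√3)²) + 13)² = ((-4 + 4*(-3)) + 13)² = ((-4 - 12) + 13)² = (-16 + 13)² = (-3)² = 9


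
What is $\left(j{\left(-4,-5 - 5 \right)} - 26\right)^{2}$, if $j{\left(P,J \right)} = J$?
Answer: $1296$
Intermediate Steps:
$\left(j{\left(-4,-5 - 5 \right)} - 26\right)^{2} = \left(\left(-5 - 5\right) - 26\right)^{2} = \left(-10 - 26\right)^{2} = \left(-36\right)^{2} = 1296$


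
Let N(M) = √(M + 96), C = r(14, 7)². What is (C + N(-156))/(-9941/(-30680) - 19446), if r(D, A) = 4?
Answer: -490880/596593339 - 61360*I*√15/596593339 ≈ -0.0008228 - 0.00039834*I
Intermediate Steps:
C = 16 (C = 4² = 16)
N(M) = √(96 + M)
(C + N(-156))/(-9941/(-30680) - 19446) = (16 + √(96 - 156))/(-9941/(-30680) - 19446) = (16 + √(-60))/(-9941*(-1/30680) - 19446) = (16 + 2*I*√15)/(9941/30680 - 19446) = (16 + 2*I*√15)/(-596593339/30680) = (16 + 2*I*√15)*(-30680/596593339) = -490880/596593339 - 61360*I*√15/596593339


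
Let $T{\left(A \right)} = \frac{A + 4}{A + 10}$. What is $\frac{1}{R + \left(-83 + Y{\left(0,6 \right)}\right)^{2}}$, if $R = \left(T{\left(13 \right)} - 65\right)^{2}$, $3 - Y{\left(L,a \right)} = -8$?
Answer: $\frac{529}{4926820} \approx 0.00010737$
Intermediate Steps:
$Y{\left(L,a \right)} = 11$ ($Y{\left(L,a \right)} = 3 - -8 = 3 + 8 = 11$)
$T{\left(A \right)} = \frac{4 + A}{10 + A}$
$R = \frac{2184484}{529}$ ($R = \left(\frac{4 + 13}{10 + 13} - 65\right)^{2} = \left(\frac{1}{23} \cdot 17 - 65\right)^{2} = \left(\frac{17}{23} - 65\right)^{2} = \left(- \frac{1478}{23}\right)^{2} = \frac{2184484}{529} \approx 4129.5$)
$\frac{1}{R + \left(-83 + Y{\left(0,6 \right)}\right)^{2}} = \frac{1}{\frac{2184484}{529} + \left(-83 + 11\right)^{2}} = \frac{1}{\frac{2184484}{529} + \left(-72\right)^{2}} = \frac{1}{\frac{2184484}{529} + 5184} = \frac{1}{\frac{4926820}{529}} = \frac{529}{4926820}$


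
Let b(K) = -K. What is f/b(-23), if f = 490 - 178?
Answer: 312/23 ≈ 13.565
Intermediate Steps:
f = 312
f/b(-23) = 312/((-1*(-23))) = 312/23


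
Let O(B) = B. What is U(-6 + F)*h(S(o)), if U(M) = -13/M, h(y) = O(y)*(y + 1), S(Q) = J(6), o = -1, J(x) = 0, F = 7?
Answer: 0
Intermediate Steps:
S(Q) = 0
h(y) = y*(1 + y) (h(y) = y*(y + 1) = y*(1 + y))
U(-6 + F)*h(S(o)) = (-13/(-6 + 7))*(0*(1 + 0)) = (-13/1)*(0*1) = -13*1*0 = -13*0 = 0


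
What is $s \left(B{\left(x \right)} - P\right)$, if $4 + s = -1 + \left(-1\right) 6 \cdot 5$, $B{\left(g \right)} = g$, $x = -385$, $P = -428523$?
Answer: $-14984830$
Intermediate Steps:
$s = -35$ ($s = -4 + \left(-1 + \left(-1\right) 6 \cdot 5\right) = -4 - 31 = -35$)
$s \left(B{\left(x \right)} - P\right) = - 35 \left(-385 - -428523\right) = - 35 \left(-385 + 428523\right) = \left(-35\right) 428138 = -14984830$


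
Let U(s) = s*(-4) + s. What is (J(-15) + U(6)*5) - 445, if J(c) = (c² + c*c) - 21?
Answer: -106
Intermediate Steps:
U(s) = -3*s (U(s) = -4*s + s = -3*s)
J(c) = -21 + 2*c² (J(c) = (c² + c²) - 21 = 2*c² - 21 = -21 + 2*c²)
(J(-15) + U(6)*5) - 445 = ((-21 + 2*(-15)²) - 3*6*5) - 445 = ((-21 + 2*225) - 18*5) - 445 = ((-21 + 450) - 90) - 445 = (429 - 90) - 445 = 339 - 445 = -106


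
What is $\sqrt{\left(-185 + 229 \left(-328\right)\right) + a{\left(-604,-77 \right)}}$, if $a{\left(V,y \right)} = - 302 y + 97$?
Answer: $i \sqrt{51946} \approx 227.92 i$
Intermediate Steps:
$a{\left(V,y \right)} = 97 - 302 y$
$\sqrt{\left(-185 + 229 \left(-328\right)\right) + a{\left(-604,-77 \right)}} = \sqrt{\left(-185 + 229 \left(-328\right)\right) + \left(97 - -23254\right)} = \sqrt{\left(-185 - 75112\right) + \left(97 + 23254\right)} = \sqrt{-75297 + 23351} = \sqrt{-51946} = i \sqrt{51946}$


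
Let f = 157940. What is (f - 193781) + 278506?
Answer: 242665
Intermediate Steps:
(f - 193781) + 278506 = (157940 - 193781) + 278506 = -35841 + 278506 = 242665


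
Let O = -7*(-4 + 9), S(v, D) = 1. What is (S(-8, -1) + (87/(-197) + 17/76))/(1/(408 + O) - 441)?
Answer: -4367457/2462774224 ≈ -0.0017734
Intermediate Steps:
O = -35 (O = -7*5 = -35)
(S(-8, -1) + (87/(-197) + 17/76))/(1/(408 + O) - 441) = (1 + (87/(-197) + 17/76))/(1/(408 - 35) - 441) = (1 + (87*(-1/197) + 17*(1/76)))/(1/373 - 441) = (1 + (-87/197 + 17/76))/(1/373 - 441) = (1 - 3263/14972)/(-164492/373) = (11709/14972)*(-373/164492) = -4367457/2462774224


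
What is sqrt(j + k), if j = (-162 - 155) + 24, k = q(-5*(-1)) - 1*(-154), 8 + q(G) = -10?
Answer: I*sqrt(157) ≈ 12.53*I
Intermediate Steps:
q(G) = -18 (q(G) = -8 - 10 = -18)
k = 136 (k = -18 - 1*(-154) = -18 + 154 = 136)
j = -293 (j = -317 + 24 = -293)
sqrt(j + k) = sqrt(-293 + 136) = sqrt(-157) = I*sqrt(157)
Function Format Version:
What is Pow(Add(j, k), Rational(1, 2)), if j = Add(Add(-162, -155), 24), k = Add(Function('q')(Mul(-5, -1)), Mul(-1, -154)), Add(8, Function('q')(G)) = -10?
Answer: Mul(I, Pow(157, Rational(1, 2))) ≈ Mul(12.530, I)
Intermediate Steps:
Function('q')(G) = -18 (Function('q')(G) = Add(-8, -10) = -18)
k = 136 (k = Add(-18, Mul(-1, -154)) = Add(-18, 154) = 136)
j = -293 (j = Add(-317, 24) = -293)
Pow(Add(j, k), Rational(1, 2)) = Pow(Add(-293, 136), Rational(1, 2)) = Pow(-157, Rational(1, 2)) = Mul(I, Pow(157, Rational(1, 2)))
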